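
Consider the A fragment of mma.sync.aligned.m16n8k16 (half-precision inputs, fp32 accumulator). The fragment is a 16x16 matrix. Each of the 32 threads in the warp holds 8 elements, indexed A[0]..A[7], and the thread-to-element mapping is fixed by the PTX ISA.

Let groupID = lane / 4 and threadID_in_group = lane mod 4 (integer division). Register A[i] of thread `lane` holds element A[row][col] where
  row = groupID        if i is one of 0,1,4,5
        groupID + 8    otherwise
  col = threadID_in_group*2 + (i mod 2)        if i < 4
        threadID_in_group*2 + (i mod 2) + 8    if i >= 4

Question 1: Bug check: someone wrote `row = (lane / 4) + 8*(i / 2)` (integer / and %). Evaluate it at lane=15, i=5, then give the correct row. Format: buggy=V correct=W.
buggy=19 correct=3

`(lane / 4) + 8*(i / 2)`[15,5]→19
lane 15: G=3 (15/4), T=3 (15%4)
i=5: r=3+0=3, c=3*2+1+8=15
row: 19 vs 3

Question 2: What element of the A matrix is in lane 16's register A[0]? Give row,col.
lane 16=>16/4=4, 16 mod 4=0
i=0  r:4+0=>4  c:2·0+0+0=>0

4,0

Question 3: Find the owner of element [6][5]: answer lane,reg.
26,1

r: 6->gid=6,r8=0  c: 5->c8=0,tid=2,i&1=1
L=6*4+2=26  i=0*4+0*2+1=1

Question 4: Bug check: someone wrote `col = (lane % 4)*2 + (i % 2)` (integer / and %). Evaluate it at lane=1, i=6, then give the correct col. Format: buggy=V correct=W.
`(lane % 4)*2 + (i % 2)`[1,6]⇒2
1: gr=0,th=1
[6] (0+8,1*2+0+8) = (8,10)
col: 2 vs 10

buggy=2 correct=10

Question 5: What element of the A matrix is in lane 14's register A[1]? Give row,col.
L=14->g=14>>2=3, t=14&3=2
[1]->row 3+0=3  col 2·2+1+0=5

3,5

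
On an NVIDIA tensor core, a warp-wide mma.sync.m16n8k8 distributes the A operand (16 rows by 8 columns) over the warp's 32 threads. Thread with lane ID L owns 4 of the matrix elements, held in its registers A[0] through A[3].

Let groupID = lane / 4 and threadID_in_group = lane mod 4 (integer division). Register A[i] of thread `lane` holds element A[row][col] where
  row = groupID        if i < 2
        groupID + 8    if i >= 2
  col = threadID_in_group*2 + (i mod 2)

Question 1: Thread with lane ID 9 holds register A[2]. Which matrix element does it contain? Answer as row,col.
10,2

lane 9=>9/4=2, 9 mod 4=1
i=2  r:2+8=>10  c:2·1+0=>2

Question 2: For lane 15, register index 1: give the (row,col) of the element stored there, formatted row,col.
lane 15->15/4=3, 15 mod 4=3
i=1  r:3+0->3  c:2·3+1->7

3,7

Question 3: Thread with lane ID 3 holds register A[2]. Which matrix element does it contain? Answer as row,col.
8,6

3: gid=0,tid=3
[2] (0+8,3*2+0) = (8,6)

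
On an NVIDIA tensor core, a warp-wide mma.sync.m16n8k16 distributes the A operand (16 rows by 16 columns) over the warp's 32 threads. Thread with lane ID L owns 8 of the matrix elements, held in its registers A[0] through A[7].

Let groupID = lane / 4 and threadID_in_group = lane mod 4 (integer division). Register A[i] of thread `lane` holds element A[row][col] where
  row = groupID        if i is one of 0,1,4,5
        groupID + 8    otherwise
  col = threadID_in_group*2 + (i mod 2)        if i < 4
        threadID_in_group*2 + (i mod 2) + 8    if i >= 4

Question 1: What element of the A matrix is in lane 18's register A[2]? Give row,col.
L=18=>grp=18>>2=4, tig=18&3=2
[2]=>row 4+8=12  col 2·2+0+0=4

12,4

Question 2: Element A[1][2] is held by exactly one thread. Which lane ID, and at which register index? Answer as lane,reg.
5,0

r=1⇒gr=1,Rb=0  c=2⇒Cb=0,th=1,odd=0
L=1*4+1=5  i=0*4+0*2+0=0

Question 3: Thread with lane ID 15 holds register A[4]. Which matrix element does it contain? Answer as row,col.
lane 15: g=3 (15/4), t=3 (15%4)
i=4: r=3+0=3, c=3*2+0+8=14

3,14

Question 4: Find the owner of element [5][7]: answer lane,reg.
23,1

r=5->g=5,rb=0  c=7->cb=0,t=3,b0=1
L=5*4+3=23  i=0*4+0*2+1=1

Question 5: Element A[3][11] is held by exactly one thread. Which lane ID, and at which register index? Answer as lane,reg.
13,5

r:3=>grp=3,rB=0  c:11=>cB=1,tig=1,lo=1
L=3*4+1=13  i=1*4+0*2+1=5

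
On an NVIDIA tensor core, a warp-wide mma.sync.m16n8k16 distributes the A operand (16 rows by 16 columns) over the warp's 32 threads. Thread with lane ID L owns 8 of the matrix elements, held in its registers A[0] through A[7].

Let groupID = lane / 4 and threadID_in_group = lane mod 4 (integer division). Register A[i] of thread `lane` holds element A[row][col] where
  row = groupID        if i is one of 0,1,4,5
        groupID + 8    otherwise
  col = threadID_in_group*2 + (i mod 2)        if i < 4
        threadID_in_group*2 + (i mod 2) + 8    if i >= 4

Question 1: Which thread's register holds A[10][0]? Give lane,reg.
r=10->g=2,rb=1  c=0->cb=0,t=0,b0=0
L=2*4+0=8  i=0*4+1*2+0=2

8,2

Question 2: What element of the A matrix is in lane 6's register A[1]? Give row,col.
lane 6⇒6/4=1, 6 mod 4=2
i=1  r:1+0⇒1  c:2·2+1+0⇒5

1,5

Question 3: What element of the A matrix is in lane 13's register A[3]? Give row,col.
11,3

L=13→G=13>>2=3, T=13&3=1
[3]→row 3+8=11  col 1·2+1+0=3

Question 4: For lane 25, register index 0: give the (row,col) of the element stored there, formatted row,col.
6,2

L=25->gid=25>>2=6, tid=25&3=1
[0]->row 6+0=6  col 1·2+0+0=2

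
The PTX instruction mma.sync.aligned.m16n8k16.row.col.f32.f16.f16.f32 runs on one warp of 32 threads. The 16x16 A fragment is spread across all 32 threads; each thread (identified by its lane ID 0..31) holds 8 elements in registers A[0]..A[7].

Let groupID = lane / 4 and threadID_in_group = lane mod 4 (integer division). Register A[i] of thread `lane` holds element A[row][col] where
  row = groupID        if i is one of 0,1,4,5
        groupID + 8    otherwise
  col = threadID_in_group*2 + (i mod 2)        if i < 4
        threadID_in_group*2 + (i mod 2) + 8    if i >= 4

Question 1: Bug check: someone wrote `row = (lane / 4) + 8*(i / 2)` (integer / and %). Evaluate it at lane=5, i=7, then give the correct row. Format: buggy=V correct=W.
buggy=25 correct=9

`(lane / 4) + 8*(i / 2)`[5,7]->25
L=5->gid=5>>2=1, tid=5&3=1
[7]->row 1+8=9  col 1·2+1+8=11
row: 25 vs 9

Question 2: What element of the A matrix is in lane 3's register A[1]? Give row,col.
lane 3->3/4=0, 3 mod 4=3
i=1  r:0+0->0  c:2·3+1+0->7

0,7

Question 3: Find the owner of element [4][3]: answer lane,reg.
r=4->g=4,rb=0  c=3->cb=0,t=1,b0=1
L=4*4+1=17  i=0*4+0*2+1=1

17,1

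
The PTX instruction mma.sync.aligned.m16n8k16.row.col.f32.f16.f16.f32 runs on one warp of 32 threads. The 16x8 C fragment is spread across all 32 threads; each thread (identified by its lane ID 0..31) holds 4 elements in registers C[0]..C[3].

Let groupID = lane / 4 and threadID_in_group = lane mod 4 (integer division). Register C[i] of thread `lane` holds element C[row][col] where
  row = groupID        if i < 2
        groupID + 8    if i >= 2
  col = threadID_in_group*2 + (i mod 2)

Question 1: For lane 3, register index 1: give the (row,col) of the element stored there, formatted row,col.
lane 3: gid=0 (3/4), tid=3 (3%4)
i=1: r=0+0=0, c=3*2+1=7

0,7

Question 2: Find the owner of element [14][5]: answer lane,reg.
26,3

r=14→G=6,rhi=1  c=5→T=2,p=1
L=6*4+2=26  i=1*2+1=3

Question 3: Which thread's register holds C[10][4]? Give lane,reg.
r:10=>grp=2,rB=1  c:4=>tig=2,lo=0
L=2*4+2=10  i=1*2+0=2

10,2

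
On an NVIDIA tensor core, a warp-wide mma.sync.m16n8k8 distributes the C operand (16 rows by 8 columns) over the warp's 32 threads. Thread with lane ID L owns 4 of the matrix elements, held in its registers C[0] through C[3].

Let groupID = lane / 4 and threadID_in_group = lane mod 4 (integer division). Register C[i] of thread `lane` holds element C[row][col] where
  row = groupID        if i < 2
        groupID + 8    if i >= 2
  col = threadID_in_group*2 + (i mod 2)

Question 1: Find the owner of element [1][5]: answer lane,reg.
r=1→G=1,rhi=0  c=5→T=2,p=1
L=1*4+2=6  i=0*2+1=1

6,1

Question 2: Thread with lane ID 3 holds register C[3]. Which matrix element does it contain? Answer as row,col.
8,7

lane 3: G=0 (3/4), T=3 (3%4)
i=3: r=0+8=8, c=3*2+1=7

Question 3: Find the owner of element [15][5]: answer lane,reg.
r=15->g=7,rb=1  c=5->t=2,b0=1
L=7*4+2=30  i=1*2+1=3

30,3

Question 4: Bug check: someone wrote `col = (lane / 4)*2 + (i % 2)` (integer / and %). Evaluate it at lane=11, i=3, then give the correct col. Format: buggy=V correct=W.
buggy=5 correct=7

`(lane / 4)*2 + (i % 2)`[11,3]→5
L=11→G=11>>2=2, T=11&3=3
[3]→row 2+8=10  col 3·2+1=7
col: 5 vs 7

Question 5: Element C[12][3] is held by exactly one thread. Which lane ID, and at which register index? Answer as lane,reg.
17,3

r:12=>grp=4,rB=1  c:3=>tig=1,lo=1
L=4*4+1=17  i=1*2+1=3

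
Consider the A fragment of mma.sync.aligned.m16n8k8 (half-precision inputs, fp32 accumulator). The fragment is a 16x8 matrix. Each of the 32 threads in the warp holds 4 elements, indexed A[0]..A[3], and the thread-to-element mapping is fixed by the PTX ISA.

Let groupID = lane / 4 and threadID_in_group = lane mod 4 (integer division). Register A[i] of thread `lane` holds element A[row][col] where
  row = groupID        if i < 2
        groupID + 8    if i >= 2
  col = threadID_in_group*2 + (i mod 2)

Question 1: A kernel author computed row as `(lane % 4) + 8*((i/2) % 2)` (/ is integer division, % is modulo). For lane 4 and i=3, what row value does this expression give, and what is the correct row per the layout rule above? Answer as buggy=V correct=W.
buggy=8 correct=9

`(lane % 4) + 8*((i/2) % 2)`[4,3]->8
4: g=1,t=0
[3] (1+8,0*2+1) = (9,1)
row: 8 vs 9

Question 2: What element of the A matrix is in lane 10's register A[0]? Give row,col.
2,4

L=10->g=10>>2=2, t=10&3=2
[0]->row 2+0=2  col 2·2+0=4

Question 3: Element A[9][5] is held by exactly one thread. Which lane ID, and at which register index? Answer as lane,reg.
6,3

r=9→G=1,rhi=1  c=5→T=2,p=1
L=1*4+2=6  i=1*2+1=3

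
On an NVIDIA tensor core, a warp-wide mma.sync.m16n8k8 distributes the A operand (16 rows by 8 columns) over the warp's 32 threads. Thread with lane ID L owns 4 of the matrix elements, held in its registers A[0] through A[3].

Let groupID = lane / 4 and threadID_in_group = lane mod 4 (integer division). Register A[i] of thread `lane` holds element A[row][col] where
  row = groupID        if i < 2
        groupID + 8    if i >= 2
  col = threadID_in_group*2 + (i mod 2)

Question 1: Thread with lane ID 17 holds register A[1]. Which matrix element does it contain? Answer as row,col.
17: gr=4,th=1
[1] (4+0,1*2+1) = (4,3)

4,3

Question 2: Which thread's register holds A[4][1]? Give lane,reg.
r:4=>grp=4,rB=0  c:1=>tig=0,lo=1
L=4*4+0=16  i=0*2+1=1

16,1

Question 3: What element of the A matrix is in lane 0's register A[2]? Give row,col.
8,0

0: gr=0,th=0
[2] (0+8,0*2+0) = (8,0)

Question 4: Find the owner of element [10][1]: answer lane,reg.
8,3

r:10=>grp=2,rB=1  c:1=>tig=0,lo=1
L=2*4+0=8  i=1*2+1=3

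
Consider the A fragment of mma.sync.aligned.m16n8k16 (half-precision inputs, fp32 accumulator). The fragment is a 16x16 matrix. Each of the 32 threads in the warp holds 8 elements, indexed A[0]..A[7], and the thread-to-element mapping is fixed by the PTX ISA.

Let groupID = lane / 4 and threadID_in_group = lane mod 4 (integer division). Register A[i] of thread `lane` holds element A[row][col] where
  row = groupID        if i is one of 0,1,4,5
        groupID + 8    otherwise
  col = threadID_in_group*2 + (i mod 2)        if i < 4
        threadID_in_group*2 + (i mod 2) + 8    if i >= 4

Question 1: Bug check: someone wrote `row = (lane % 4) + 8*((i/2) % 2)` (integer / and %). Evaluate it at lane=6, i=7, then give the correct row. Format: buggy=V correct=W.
buggy=10 correct=9

`(lane % 4) + 8*((i/2) % 2)`[6,7]→10
6: G=1,T=2
[7] (1+8,2*2+1+8) = (9,13)
row: 10 vs 9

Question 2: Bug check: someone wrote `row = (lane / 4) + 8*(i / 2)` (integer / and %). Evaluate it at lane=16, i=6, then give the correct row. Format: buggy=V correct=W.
`(lane / 4) + 8*(i / 2)`[16,6]=>28
16: grp=4,tig=0
[6] (4+8,0*2+0+8) = (12,8)
row: 28 vs 12

buggy=28 correct=12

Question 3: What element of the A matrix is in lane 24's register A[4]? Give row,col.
lane 24: gr=6 (24/4), th=0 (24%4)
i=4: r=6+0=6, c=0*2+0+8=8

6,8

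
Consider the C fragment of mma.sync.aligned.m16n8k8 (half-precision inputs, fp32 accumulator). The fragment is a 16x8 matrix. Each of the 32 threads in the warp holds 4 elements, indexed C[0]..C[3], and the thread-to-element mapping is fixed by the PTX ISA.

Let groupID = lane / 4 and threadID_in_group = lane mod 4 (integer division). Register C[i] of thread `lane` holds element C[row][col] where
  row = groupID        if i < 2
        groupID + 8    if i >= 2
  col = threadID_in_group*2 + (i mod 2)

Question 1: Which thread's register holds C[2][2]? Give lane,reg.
9,0

r=2→G=2,rhi=0  c=2→T=1,p=0
L=2*4+1=9  i=0*2+0=0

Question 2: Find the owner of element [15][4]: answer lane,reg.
r: 15->gid=7,r8=1  c: 4->tid=2,i&1=0
L=7*4+2=30  i=1*2+0=2

30,2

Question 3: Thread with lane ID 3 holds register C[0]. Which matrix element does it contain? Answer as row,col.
lane 3=>3/4=0, 3 mod 4=3
i=0  r:0+0=>0  c:2·3+0=>6

0,6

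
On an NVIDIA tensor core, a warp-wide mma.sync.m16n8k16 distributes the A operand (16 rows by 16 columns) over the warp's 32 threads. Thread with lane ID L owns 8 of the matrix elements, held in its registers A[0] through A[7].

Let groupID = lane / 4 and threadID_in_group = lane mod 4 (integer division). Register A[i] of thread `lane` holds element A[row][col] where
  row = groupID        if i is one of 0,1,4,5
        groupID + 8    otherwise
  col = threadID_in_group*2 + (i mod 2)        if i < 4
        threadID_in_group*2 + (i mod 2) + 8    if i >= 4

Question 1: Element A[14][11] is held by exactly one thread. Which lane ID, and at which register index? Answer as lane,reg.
r=14→G=6,rhi=1  c=11→chi=1,T=1,p=1
L=6*4+1=25  i=1*4+1*2+1=7

25,7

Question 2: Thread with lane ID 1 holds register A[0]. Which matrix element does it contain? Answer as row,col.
0,2

L=1->g=1>>2=0, t=1&3=1
[0]->row 0+0=0  col 1·2+0+0=2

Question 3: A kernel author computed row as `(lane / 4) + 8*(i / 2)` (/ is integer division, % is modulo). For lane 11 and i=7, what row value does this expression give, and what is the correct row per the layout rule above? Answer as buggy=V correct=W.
`(lane / 4) + 8*(i / 2)`[11,7]=>26
11: grp=2,tig=3
[7] (2+8,3*2+1+8) = (10,15)
row: 26 vs 10

buggy=26 correct=10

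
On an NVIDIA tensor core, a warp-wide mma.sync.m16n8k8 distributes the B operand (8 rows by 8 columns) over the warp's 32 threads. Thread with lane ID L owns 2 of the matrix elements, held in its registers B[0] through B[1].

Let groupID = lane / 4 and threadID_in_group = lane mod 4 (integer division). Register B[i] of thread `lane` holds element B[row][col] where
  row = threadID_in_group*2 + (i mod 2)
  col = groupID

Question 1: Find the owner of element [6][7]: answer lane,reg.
31,0

c=7⇒gr=7  r=6⇒th=3,odd=0
L=7*4+3=31  i=0=0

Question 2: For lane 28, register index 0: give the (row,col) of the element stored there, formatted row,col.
L=28->g=28>>2=7, t=28&3=0
[0]->row 0·2+0=0  col g=7

0,7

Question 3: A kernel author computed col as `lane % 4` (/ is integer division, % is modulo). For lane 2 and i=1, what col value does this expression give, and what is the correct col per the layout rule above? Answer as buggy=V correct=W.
buggy=2 correct=0

`lane % 4`[2,1]->2
lane 2->2/4=0, 2 mod 4=2
i=1  r:2·2+1->5  c:0
col: 2 vs 0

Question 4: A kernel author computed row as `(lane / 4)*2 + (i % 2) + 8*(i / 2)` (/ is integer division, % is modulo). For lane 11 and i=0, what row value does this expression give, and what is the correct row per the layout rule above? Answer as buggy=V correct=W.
buggy=4 correct=6

`(lane / 4)*2 + (i % 2) + 8*(i / 2)`[11,0]->4
lane 11->11/4=2, 11 mod 4=3
i=0  r:2·3+0->6  c:2
row: 4 vs 6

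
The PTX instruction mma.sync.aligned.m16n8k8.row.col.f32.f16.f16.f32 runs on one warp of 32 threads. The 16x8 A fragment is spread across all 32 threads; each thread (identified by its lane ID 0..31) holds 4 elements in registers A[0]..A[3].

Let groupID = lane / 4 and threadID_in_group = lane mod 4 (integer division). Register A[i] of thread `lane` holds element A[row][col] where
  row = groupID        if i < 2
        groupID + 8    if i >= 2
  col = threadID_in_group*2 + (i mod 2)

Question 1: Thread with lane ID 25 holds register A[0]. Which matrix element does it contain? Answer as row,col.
6,2

25: g=6,t=1
[0] (6+0,1*2+0) = (6,2)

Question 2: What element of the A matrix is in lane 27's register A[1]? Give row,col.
6,7

lane 27: gr=6 (27/4), th=3 (27%4)
i=1: r=6+0=6, c=3*2+1=7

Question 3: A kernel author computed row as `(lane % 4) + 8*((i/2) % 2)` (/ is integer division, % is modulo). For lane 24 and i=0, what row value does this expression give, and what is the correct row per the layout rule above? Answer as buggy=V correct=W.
`(lane % 4) + 8*((i/2) % 2)`[24,0]⇒0
lane 24⇒24/4=6, 24 mod 4=0
i=0  r:6+0⇒6  c:2·0+0⇒0
row: 0 vs 6

buggy=0 correct=6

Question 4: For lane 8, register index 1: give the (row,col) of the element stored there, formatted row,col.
L=8->g=8>>2=2, t=8&3=0
[1]->row 2+0=2  col 0·2+1=1

2,1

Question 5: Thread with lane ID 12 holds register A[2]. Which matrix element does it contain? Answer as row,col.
L=12=>grp=12>>2=3, tig=12&3=0
[2]=>row 3+8=11  col 0·2+0=0

11,0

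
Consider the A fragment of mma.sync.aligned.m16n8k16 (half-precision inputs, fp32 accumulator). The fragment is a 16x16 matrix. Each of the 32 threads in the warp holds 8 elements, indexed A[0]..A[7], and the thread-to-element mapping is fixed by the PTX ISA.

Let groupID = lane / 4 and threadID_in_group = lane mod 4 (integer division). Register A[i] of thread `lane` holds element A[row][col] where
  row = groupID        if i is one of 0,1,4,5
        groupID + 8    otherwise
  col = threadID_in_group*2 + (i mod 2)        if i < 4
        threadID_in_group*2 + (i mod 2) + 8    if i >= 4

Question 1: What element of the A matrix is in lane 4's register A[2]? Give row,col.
lane 4->4/4=1, 4 mod 4=0
i=2  r:1+8->9  c:2·0+0+0->0

9,0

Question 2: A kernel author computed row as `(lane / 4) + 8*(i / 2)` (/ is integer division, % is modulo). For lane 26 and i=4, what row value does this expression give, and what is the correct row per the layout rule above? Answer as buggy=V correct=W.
buggy=22 correct=6

`(lane / 4) + 8*(i / 2)`[26,4]=>22
lane 26=>26/4=6, 26 mod 4=2
i=4  r:6+0=>6  c:2·2+0+8=>12
row: 22 vs 6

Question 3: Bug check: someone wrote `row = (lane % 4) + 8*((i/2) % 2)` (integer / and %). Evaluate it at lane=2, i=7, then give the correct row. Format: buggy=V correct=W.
`(lane % 4) + 8*((i/2) % 2)`[2,7]⇒10
L=2⇒gr=2>>2=0, th=2&3=2
[7]⇒row 0+8=8  col 2·2+1+8=13
row: 10 vs 8

buggy=10 correct=8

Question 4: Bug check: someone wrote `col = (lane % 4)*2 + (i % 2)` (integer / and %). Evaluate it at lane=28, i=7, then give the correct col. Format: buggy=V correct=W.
`(lane % 4)*2 + (i % 2)`[28,7]->1
lane 28->28/4=7, 28 mod 4=0
i=7  r:7+8->15  c:2·0+1+8->9
col: 1 vs 9

buggy=1 correct=9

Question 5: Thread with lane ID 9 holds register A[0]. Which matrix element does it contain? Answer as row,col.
2,2

9: G=2,T=1
[0] (2+0,1*2+0+0) = (2,2)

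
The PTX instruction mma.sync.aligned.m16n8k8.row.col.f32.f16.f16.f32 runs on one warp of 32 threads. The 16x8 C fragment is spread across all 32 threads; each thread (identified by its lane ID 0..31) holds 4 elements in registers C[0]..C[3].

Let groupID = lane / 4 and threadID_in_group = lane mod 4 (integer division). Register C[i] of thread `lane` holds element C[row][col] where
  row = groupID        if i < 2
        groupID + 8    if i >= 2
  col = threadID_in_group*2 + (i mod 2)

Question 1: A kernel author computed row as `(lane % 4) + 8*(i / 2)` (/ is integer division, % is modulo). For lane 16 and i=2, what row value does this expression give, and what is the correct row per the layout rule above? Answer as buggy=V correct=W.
buggy=8 correct=12

`(lane % 4) + 8*(i / 2)`[16,2]→8
L=16→G=16>>2=4, T=16&3=0
[2]→row 4+8=12  col 0·2+0=0
row: 8 vs 12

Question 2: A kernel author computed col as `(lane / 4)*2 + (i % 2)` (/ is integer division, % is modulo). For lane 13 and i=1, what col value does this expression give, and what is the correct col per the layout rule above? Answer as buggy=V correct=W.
`(lane / 4)*2 + (i % 2)`[13,1]->7
lane 13: g=3 (13/4), t=1 (13%4)
i=1: r=3+0=3, c=1*2+1=3
col: 7 vs 3

buggy=7 correct=3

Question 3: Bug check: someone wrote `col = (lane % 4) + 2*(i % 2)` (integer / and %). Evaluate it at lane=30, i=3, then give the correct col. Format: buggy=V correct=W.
buggy=4 correct=5

`(lane % 4) + 2*(i % 2)`[30,3]->4
30: gid=7,tid=2
[3] (7+8,2*2+1) = (15,5)
col: 4 vs 5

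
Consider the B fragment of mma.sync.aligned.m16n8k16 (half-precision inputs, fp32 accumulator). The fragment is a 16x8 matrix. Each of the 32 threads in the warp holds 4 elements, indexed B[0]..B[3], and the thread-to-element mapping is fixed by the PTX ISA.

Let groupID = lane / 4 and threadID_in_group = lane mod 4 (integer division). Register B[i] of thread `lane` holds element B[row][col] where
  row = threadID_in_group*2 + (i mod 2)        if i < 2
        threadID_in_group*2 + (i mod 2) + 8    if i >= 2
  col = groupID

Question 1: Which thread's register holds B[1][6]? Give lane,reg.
c:6=>grp=6  r:1=>rB=0,tig=0,lo=1
L=6*4+0=24  i=0*2+1=1

24,1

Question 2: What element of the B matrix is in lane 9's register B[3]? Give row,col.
lane 9->9/4=2, 9 mod 4=1
i=3  r:2·1+1+8->11  c:2

11,2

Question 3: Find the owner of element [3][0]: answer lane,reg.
1,1

c:0=>grp=0  r:3=>rB=0,tig=1,lo=1
L=0*4+1=1  i=0*2+1=1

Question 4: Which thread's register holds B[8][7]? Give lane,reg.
c=7->g=7  r=8->rb=1,t=0,b0=0
L=7*4+0=28  i=1*2+0=2

28,2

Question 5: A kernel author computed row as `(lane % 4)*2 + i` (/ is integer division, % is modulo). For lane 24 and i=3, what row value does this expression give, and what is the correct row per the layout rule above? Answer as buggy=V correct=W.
`(lane % 4)*2 + i`[24,3]⇒3
24: gr=6,th=0
[3] (0*2+1+8,6) = (9,6)
row: 3 vs 9

buggy=3 correct=9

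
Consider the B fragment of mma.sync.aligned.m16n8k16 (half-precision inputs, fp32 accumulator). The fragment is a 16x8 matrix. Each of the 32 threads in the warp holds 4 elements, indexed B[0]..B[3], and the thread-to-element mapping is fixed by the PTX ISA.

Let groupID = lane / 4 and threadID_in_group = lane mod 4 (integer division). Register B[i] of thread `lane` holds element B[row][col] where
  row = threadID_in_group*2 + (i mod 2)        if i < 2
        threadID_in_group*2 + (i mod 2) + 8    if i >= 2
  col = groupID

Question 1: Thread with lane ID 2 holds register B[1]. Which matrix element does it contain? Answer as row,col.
5,0

2: gr=0,th=2
[1] (2*2+1+0,0) = (5,0)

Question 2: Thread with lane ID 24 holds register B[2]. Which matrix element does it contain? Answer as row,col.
8,6

lane 24=>24/4=6, 24 mod 4=0
i=2  r:2·0+0+8=>8  c:6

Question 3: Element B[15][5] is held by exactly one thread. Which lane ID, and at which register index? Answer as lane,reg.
23,3

c=5⇒gr=5  r=15⇒Rb=1,th=3,odd=1
L=5*4+3=23  i=1*2+1=3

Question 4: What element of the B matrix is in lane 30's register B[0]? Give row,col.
L=30->gid=30>>2=7, tid=30&3=2
[0]->row 2·2+0+0=4  col gid=7

4,7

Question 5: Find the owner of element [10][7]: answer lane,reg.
c=7→G=7  r=10→rhi=1,T=1,p=0
L=7*4+1=29  i=1*2+0=2

29,2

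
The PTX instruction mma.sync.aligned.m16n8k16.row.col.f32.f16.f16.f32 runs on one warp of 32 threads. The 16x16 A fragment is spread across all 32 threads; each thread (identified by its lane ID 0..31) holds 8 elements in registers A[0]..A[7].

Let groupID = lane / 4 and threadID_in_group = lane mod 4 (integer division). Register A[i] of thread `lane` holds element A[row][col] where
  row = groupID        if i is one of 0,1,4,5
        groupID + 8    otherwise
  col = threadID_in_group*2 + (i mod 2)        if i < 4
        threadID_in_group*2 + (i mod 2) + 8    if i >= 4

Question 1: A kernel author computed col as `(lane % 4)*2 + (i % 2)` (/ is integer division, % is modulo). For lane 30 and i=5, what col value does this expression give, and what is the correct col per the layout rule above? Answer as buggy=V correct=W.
`(lane % 4)*2 + (i % 2)`[30,5]->5
lane 30: g=7 (30/4), t=2 (30%4)
i=5: r=7+0=7, c=2*2+1+8=13
col: 5 vs 13

buggy=5 correct=13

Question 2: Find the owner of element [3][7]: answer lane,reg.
r: 3->gid=3,r8=0  c: 7->c8=0,tid=3,i&1=1
L=3*4+3=15  i=0*4+0*2+1=1

15,1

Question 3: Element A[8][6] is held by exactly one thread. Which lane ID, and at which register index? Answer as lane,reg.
3,2

r=8→G=0,rhi=1  c=6→chi=0,T=3,p=0
L=0*4+3=3  i=0*4+1*2+0=2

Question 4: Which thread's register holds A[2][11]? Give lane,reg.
9,5

r: 2->gid=2,r8=0  c: 11->c8=1,tid=1,i&1=1
L=2*4+1=9  i=1*4+0*2+1=5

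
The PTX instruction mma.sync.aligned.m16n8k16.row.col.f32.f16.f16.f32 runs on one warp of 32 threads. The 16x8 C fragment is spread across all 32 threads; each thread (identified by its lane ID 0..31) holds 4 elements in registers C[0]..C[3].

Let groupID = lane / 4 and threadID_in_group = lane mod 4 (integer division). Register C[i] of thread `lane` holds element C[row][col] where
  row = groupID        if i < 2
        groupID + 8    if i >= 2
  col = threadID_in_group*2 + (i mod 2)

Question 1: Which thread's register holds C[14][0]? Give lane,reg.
24,2

r:14=>grp=6,rB=1  c:0=>tig=0,lo=0
L=6*4+0=24  i=1*2+0=2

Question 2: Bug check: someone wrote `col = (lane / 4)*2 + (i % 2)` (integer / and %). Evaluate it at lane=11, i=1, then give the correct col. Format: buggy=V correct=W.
`(lane / 4)*2 + (i % 2)`[11,1]->5
lane 11->11/4=2, 11 mod 4=3
i=1  r:2+0->2  c:2·3+1->7
col: 5 vs 7

buggy=5 correct=7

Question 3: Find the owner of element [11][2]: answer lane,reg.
r=11⇒gr=3,Rb=1  c=2⇒th=1,odd=0
L=3*4+1=13  i=1*2+0=2

13,2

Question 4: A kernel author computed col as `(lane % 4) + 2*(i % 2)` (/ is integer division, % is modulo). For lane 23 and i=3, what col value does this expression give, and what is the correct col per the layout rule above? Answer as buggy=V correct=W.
`(lane % 4) + 2*(i % 2)`[23,3]->5
23: gid=5,tid=3
[3] (5+8,3*2+1) = (13,7)
col: 5 vs 7

buggy=5 correct=7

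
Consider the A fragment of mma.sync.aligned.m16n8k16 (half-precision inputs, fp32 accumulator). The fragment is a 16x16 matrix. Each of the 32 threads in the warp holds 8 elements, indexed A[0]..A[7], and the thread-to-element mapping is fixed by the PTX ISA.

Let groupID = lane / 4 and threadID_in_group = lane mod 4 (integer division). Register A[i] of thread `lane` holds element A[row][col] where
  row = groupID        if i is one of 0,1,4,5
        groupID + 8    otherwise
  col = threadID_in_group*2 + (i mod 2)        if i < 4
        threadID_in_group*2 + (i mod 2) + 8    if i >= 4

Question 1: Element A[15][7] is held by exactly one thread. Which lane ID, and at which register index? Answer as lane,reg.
r: 15->gid=7,r8=1  c: 7->c8=0,tid=3,i&1=1
L=7*4+3=31  i=0*4+1*2+1=3

31,3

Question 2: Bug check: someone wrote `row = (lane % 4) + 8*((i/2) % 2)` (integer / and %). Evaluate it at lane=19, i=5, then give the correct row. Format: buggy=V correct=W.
`(lane % 4) + 8*((i/2) % 2)`[19,5]→3
lane 19→19/4=4, 19 mod 4=3
i=5  r:4+0→4  c:2·3+1+8→15
row: 3 vs 4

buggy=3 correct=4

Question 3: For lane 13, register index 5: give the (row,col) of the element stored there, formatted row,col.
L=13→G=13>>2=3, T=13&3=1
[5]→row 3+0=3  col 1·2+1+8=11

3,11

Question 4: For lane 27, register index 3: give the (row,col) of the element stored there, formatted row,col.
L=27=>grp=27>>2=6, tig=27&3=3
[3]=>row 6+8=14  col 3·2+1+0=7

14,7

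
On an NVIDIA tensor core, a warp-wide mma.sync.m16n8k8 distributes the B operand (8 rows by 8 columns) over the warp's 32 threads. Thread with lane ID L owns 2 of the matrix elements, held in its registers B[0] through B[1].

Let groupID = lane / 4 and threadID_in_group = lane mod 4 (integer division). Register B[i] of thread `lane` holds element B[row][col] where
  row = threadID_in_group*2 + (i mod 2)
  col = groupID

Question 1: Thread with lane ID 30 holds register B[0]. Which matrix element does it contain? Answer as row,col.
lane 30→30/4=7, 30 mod 4=2
i=0  r:2·2+0→4  c:7

4,7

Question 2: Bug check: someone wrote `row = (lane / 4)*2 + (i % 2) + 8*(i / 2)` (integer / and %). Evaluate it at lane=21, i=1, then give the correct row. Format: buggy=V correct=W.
`(lane / 4)*2 + (i % 2) + 8*(i / 2)`[21,1]->11
lane 21->21/4=5, 21 mod 4=1
i=1  r:2·1+1->3  c:5
row: 11 vs 3

buggy=11 correct=3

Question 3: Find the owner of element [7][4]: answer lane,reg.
c:4=>grp=4  r:7=>tig=3,lo=1
L=4*4+3=19  i=1=1

19,1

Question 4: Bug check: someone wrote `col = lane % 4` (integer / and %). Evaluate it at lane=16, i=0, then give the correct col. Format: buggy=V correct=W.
`lane % 4`[16,0]⇒0
L=16⇒gr=16>>2=4, th=16&3=0
[0]⇒row 0·2+0=0  col gr=4
col: 0 vs 4

buggy=0 correct=4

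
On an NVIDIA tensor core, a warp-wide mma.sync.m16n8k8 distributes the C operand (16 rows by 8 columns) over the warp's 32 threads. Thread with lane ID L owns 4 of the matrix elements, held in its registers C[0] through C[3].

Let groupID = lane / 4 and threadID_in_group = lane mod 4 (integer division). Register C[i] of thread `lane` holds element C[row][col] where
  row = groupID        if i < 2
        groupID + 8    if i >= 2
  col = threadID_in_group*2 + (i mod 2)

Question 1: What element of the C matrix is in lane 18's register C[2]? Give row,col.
12,4

lane 18: G=4 (18/4), T=2 (18%4)
i=2: r=4+8=12, c=2*2+0=4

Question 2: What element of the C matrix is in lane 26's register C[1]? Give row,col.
lane 26⇒26/4=6, 26 mod 4=2
i=1  r:6+0⇒6  c:2·2+1⇒5

6,5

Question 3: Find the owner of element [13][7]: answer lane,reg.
r: 13->gid=5,r8=1  c: 7->tid=3,i&1=1
L=5*4+3=23  i=1*2+1=3

23,3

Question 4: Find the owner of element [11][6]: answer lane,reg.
r: 11->gid=3,r8=1  c: 6->tid=3,i&1=0
L=3*4+3=15  i=1*2+0=2

15,2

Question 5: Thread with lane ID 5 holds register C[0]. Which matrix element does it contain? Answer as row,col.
1,2

lane 5: grp=1 (5/4), tig=1 (5%4)
i=0: r=1+0=1, c=1*2+0=2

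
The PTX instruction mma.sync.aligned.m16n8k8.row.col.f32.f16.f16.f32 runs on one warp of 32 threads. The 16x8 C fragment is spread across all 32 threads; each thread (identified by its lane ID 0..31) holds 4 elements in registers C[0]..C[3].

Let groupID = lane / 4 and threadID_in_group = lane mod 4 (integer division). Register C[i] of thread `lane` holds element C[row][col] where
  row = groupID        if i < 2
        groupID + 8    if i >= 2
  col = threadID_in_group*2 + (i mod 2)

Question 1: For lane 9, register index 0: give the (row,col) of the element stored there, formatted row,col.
2,2

9: G=2,T=1
[0] (2+0,1*2+0) = (2,2)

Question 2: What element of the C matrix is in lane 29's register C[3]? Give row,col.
29: gid=7,tid=1
[3] (7+8,1*2+1) = (15,3)

15,3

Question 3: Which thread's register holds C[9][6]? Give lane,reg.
7,2

r=9⇒gr=1,Rb=1  c=6⇒th=3,odd=0
L=1*4+3=7  i=1*2+0=2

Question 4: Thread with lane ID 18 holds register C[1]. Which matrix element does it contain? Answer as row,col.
4,5

18: grp=4,tig=2
[1] (4+0,2*2+1) = (4,5)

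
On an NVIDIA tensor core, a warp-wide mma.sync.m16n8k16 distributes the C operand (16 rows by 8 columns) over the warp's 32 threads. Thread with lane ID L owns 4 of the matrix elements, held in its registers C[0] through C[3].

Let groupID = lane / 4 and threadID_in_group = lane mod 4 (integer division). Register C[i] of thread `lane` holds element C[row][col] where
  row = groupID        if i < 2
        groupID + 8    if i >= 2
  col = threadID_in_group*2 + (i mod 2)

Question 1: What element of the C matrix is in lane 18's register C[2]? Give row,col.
18: g=4,t=2
[2] (4+8,2*2+0) = (12,4)

12,4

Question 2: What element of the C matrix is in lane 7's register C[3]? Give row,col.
lane 7: gr=1 (7/4), th=3 (7%4)
i=3: r=1+8=9, c=3*2+1=7

9,7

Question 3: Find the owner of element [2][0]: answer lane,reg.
r=2->g=2,rb=0  c=0->t=0,b0=0
L=2*4+0=8  i=0*2+0=0

8,0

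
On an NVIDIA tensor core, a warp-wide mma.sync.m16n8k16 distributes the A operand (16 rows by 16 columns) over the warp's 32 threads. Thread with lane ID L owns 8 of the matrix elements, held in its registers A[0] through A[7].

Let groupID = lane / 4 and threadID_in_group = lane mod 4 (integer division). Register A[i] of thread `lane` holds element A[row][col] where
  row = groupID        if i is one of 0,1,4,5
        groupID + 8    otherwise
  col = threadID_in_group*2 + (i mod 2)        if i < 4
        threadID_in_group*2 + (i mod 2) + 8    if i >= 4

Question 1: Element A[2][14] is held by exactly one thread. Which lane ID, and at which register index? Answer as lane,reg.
r=2->g=2,rb=0  c=14->cb=1,t=3,b0=0
L=2*4+3=11  i=1*4+0*2+0=4

11,4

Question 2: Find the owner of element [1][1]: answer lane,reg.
r: 1->gid=1,r8=0  c: 1->c8=0,tid=0,i&1=1
L=1*4+0=4  i=0*4+0*2+1=1

4,1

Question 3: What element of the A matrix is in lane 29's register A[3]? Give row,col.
lane 29⇒29/4=7, 29 mod 4=1
i=3  r:7+8⇒15  c:2·1+1+0⇒3

15,3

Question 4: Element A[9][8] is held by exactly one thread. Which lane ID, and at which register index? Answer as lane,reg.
4,6

r:9=>grp=1,rB=1  c:8=>cB=1,tig=0,lo=0
L=1*4+0=4  i=1*4+1*2+0=6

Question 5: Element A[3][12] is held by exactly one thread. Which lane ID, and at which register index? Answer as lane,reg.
r: 3->gid=3,r8=0  c: 12->c8=1,tid=2,i&1=0
L=3*4+2=14  i=1*4+0*2+0=4

14,4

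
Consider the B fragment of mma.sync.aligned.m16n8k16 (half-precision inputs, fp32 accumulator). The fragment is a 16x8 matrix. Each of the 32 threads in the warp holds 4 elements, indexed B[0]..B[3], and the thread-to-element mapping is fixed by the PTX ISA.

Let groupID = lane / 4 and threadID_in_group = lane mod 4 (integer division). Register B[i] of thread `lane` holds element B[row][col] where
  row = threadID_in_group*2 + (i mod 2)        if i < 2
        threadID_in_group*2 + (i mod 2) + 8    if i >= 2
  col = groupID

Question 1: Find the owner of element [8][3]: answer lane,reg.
c:3=>grp=3  r:8=>rB=1,tig=0,lo=0
L=3*4+0=12  i=1*2+0=2

12,2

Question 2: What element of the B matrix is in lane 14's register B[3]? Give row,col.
lane 14: g=3 (14/4), t=2 (14%4)
i=3: r=2*2+1+8=13, c=g=3

13,3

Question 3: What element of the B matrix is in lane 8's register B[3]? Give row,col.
9,2

L=8->gid=8>>2=2, tid=8&3=0
[3]->row 0·2+1+8=9  col gid=2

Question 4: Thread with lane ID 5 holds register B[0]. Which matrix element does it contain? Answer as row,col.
lane 5=>5/4=1, 5 mod 4=1
i=0  r:2·1+0+0=>2  c:1

2,1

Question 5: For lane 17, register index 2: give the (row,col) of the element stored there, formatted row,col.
10,4

17: gid=4,tid=1
[2] (1*2+0+8,4) = (10,4)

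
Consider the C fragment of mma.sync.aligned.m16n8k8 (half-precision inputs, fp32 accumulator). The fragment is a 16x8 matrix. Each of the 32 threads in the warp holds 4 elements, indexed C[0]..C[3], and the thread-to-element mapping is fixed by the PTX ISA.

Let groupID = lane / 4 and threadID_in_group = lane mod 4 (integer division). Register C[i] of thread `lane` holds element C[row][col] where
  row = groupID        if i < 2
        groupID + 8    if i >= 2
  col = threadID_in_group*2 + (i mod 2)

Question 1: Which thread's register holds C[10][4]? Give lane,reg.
10,2

r=10->g=2,rb=1  c=4->t=2,b0=0
L=2*4+2=10  i=1*2+0=2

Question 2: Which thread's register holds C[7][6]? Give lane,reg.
31,0

r: 7->gid=7,r8=0  c: 6->tid=3,i&1=0
L=7*4+3=31  i=0*2+0=0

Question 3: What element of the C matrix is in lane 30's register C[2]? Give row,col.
L=30=>grp=30>>2=7, tig=30&3=2
[2]=>row 7+8=15  col 2·2+0=4

15,4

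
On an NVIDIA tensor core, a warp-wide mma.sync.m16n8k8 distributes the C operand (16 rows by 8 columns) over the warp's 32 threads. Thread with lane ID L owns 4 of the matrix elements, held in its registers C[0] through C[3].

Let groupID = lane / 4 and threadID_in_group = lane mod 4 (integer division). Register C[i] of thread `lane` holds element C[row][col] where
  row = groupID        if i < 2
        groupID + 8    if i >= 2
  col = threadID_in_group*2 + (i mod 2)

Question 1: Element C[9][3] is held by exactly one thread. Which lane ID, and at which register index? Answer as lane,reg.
r=9→G=1,rhi=1  c=3→T=1,p=1
L=1*4+1=5  i=1*2+1=3

5,3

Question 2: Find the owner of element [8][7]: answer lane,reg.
3,3

r=8→G=0,rhi=1  c=7→T=3,p=1
L=0*4+3=3  i=1*2+1=3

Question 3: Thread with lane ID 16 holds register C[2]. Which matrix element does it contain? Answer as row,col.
12,0

16: G=4,T=0
[2] (4+8,0*2+0) = (12,0)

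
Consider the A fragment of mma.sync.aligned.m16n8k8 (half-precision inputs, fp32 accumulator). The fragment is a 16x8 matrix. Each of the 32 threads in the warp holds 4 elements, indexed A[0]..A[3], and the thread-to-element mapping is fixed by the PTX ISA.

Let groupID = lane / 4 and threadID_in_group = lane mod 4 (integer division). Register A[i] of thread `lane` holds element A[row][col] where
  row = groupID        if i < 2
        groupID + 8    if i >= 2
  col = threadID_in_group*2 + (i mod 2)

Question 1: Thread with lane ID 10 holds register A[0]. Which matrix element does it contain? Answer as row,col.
2,4

10: gid=2,tid=2
[0] (2+0,2*2+0) = (2,4)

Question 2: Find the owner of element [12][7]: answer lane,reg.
r=12⇒gr=4,Rb=1  c=7⇒th=3,odd=1
L=4*4+3=19  i=1*2+1=3

19,3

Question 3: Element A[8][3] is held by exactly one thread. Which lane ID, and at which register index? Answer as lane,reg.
r=8→G=0,rhi=1  c=3→T=1,p=1
L=0*4+1=1  i=1*2+1=3

1,3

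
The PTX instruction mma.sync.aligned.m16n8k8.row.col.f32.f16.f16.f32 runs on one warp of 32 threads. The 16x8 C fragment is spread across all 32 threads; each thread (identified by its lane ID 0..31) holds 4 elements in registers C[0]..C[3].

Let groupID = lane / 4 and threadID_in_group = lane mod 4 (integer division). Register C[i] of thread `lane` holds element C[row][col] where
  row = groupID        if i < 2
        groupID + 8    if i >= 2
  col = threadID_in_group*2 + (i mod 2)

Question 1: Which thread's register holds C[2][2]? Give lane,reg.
r=2->g=2,rb=0  c=2->t=1,b0=0
L=2*4+1=9  i=0*2+0=0

9,0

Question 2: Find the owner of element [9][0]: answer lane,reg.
r: 9->gid=1,r8=1  c: 0->tid=0,i&1=0
L=1*4+0=4  i=1*2+0=2

4,2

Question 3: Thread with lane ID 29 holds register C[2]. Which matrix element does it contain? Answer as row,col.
15,2

lane 29->29/4=7, 29 mod 4=1
i=2  r:7+8->15  c:2·1+0->2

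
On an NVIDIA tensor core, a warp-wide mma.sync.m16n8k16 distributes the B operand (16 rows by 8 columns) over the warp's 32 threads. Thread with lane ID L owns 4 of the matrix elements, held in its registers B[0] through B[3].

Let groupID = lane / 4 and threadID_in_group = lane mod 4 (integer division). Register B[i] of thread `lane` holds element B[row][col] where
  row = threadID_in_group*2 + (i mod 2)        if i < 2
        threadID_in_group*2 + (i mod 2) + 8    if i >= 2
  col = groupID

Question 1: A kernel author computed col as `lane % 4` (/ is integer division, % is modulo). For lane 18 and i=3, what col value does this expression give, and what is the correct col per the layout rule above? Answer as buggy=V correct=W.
`lane % 4`[18,3]->2
lane 18: gid=4 (18/4), tid=2 (18%4)
i=3: r=2*2+1+8=13, c=gid=4
col: 2 vs 4

buggy=2 correct=4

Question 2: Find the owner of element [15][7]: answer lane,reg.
31,3

c=7→G=7  r=15→rhi=1,T=3,p=1
L=7*4+3=31  i=1*2+1=3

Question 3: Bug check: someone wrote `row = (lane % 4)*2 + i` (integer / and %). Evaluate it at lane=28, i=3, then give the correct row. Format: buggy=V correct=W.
buggy=3 correct=9

`(lane % 4)*2 + i`[28,3]->3
L=28->gid=28>>2=7, tid=28&3=0
[3]->row 0·2+1+8=9  col gid=7
row: 3 vs 9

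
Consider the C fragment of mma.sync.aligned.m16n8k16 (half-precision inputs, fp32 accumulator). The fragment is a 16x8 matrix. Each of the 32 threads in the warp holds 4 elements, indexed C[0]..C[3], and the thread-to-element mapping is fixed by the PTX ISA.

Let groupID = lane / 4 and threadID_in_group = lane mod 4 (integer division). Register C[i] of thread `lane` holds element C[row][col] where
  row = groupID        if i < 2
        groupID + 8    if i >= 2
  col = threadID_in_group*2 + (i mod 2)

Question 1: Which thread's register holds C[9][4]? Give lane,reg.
6,2

r=9⇒gr=1,Rb=1  c=4⇒th=2,odd=0
L=1*4+2=6  i=1*2+0=2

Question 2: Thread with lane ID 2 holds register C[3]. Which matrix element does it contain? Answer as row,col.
8,5

2: grp=0,tig=2
[3] (0+8,2*2+1) = (8,5)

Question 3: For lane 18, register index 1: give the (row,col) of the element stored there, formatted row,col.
4,5

18: gid=4,tid=2
[1] (4+0,2*2+1) = (4,5)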